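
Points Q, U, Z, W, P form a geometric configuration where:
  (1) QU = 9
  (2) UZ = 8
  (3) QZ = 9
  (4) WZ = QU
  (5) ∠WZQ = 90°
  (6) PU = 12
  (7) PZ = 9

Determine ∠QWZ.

From the given relations: WZ = QU = 9.
Step 1: By the law of cosines on triangle WZQ: WQ² = 9² + 9² − 2·9·9·cos(90°) = 162, so WQ = 9·√2.
Step 2: By the inverse law of cosines on triangle QWZ: cos(∠QWZ) = ((9·√2)² + 9² − 9²) / (2·9·√2·9) = 162/229.1 = 0.7071, so ∠QWZ = 45°.

Therefore, the measure of angle ∠QWZ = 45°.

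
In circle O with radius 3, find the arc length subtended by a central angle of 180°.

Arc length = 2π(3)(1/2) = 3*pi

3*pi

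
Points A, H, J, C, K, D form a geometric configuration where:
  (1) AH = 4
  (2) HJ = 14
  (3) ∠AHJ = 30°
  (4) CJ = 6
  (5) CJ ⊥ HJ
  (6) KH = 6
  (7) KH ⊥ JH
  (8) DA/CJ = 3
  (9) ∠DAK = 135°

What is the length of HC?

Step 1: By the law of cosines on triangle HJC: HC² = 14² + 6² − 2·14·6·cos(90°) = 232, so HC = 2·√58.

Therefore, the length of HC = 2·√58.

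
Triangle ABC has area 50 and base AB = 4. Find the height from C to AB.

height = 2 * 50 / 4 = 25

25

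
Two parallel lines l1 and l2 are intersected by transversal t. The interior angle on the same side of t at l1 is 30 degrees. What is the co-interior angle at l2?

Co-interior (same-side interior) angles are between the parallel lines on the same side of the transversal.
Unlike corresponding or alternate interior angles, they are supplementary rather than equal.
So the angle = 180 - 30 = 150 degrees.

150 degrees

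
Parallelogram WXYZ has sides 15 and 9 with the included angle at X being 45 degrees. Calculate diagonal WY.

Law of cosines: d^2 = 15^2 + 9^2 - 2(15)(9)cos(45°) = 306 - 135*sqrt(2), so d = 3*sqrt(34 - 15*sqrt(2)).

3*sqrt(34 - 15*sqrt(2))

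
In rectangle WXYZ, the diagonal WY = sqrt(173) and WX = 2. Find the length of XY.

The diagonal of a rectangle forms a right triangle with the two sides.
Rearranging the Pythagorean theorem: missing side = sqrt(d^2 - known^2).
= sqrt(173 - 4) = sqrt(169) = 13.

13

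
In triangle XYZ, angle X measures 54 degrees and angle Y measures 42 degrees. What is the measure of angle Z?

The interior angles sum to 180°: angle Z = 180 - 54 - 42 = 84°.
The triangle is acute (angles 54°, 42°, 84°).

84 degrees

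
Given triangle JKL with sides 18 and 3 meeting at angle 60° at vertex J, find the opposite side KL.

When two sides and the included angle are known, the law of cosines gives the third side.
c^2 = a^2 + b^2 - 2ab cos(C) generalizes the Pythagorean theorem to non-right triangles.
Here: KL^2 = 324 + 9 - 108*(1/2) = 279
KL = 3*sqrt(31)

3*sqrt(31)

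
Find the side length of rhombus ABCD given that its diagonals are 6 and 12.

In a rhombus, the diagonals bisect each other perpendicularly, creating four congruent right triangles.
Each triangle has legs 3 (half of 6) and 6 (half of 12).
The hypotenuse of each right triangle is a side of the rhombus:
side = sqrt(3^2 + 6^2) = sqrt(45) = 3*sqrt(5)

3*sqrt(5)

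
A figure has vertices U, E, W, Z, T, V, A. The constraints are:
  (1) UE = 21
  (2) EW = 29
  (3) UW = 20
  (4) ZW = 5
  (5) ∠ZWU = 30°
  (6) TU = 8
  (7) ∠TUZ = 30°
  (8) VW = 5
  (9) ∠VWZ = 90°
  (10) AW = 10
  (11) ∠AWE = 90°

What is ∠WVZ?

Step 1: By the law of cosines on triangle VWZ: VZ² = 5² + 5² − 2·5·5·cos(90°) = 50, so VZ = 5·√2.
Step 2: By the inverse law of cosines on triangle WVZ: cos(∠WVZ) = (5² + (5·√2)² − 5²) / (2·5·5·√2) = 50/70.71 = 0.7071, so ∠WVZ = 45°.

Therefore, the measure of angle ∠WVZ = 45°.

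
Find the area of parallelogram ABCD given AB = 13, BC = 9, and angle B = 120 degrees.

Area = 13 * 9 * sin(120°) = 117 * sqrt(3)/2 = 117*sqrt(3)/2

117*sqrt(3)/2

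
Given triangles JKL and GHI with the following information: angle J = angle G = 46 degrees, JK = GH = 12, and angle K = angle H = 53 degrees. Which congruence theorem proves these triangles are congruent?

Consider the given information: angle J = angle G = 46 degrees, JK = GH = 12, and angle K = angle H = 53 degrees
This is not AAS or HL: AAS requires two angles and a non-included side. HL only applies to right triangles with matching hypotenuse and leg.
The correct criterion is ASA. Two pairs of corresponding angles and the included side are equal (Angle-Side-Angle).

ASA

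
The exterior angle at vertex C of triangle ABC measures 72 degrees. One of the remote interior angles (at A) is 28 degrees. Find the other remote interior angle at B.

By the exterior angle theorem: exterior angle = sum of remote interior angles.
72 = 28 + angle B
angle B = 72 - 28 = 44 degrees

44 degrees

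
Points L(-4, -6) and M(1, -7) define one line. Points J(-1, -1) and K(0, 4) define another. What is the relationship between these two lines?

Slope of line 1: m1 = (-7 - -6)/(1 - -4) = -1/5 = -1/5
Slope of line 2: m2 = (4 - -1)/(0 - -1) = 5/1 = 5
Two lines are perpendicular when the product of their slopes is -1 (negative reciprocals).
m1 * m2 = (-1/5) * (5) = -1, confirming perpendicularity.

Perpendicular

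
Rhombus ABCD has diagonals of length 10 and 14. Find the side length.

Half-diagonals are 5 and 7. side = sqrt(5^2 + 7^2) = sqrt(74)

sqrt(74)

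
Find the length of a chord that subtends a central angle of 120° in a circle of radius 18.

Drop a perpendicular from the center to the chord, bisecting both the chord and the central angle.
Each half-chord = r sin(θ/2) = 18 sin(60°).
The full chord = 2 × 18 × sin(60°) = 18*sqrt(3).

18*sqrt(3)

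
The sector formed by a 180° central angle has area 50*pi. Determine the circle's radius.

Sector area A = πr² × θ/360, so r² = 360A / (πθ).
r² = 360 × 50*pi / (π × 180)
r² = 100
r = 10

10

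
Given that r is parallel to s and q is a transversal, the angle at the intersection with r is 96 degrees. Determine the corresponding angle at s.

Corresponding angles are equal: 96 degrees.

96 degrees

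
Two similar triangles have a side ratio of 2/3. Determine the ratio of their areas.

Area ratio = (side ratio)^2 = (2/3)^2 = 4:9.

4:9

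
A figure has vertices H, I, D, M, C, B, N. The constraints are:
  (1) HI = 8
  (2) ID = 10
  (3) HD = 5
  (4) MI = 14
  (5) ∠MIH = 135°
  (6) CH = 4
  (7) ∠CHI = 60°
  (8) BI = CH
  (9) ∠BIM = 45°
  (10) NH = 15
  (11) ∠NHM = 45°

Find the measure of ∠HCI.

Step 1: By the law of cosines on triangle CHI: CI² = 4² + 8² − 2·4·8·cos(60°) = 48, so CI = 4·√3.
Step 2: By the inverse law of cosines on triangle HCI: cos(∠HCI) = (4² + (4·√3)² − 8²) / (2·4·4·√3) = 0/55.43 = 0, so ∠HCI = 90°.

Therefore, the measure of angle ∠HCI = 90°.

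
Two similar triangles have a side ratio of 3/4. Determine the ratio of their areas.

Area ratio = (side ratio)^2 = (3/4)^2 = 9:16.

9:16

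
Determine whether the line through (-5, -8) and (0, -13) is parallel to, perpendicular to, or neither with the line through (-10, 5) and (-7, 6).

Slope of line 1: m1 = (-13 - -8)/(0 - -5) = -5/5 = -1
Slope of line 2: m2 = (6 - 5)/(-7 - -10) = 1/3 = 1/3
m1 != m2 (-1 != 1/3), so not parallel.
m1 * m2 = (-1) * (1/3) = -1/3 != -1, so not perpendicular.
The lines are neither parallel nor perpendicular.

Neither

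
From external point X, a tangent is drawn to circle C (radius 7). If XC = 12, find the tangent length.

tangent = √(d² - r²) = √(12² - 7²) = √(144 - 49) = √95 = sqrt(95)

sqrt(95)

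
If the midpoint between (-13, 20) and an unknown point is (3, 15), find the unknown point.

Using the midpoint formula: M = ((x1 + x2)/2, (y1 + y2)/2)
We know M = (3, 15) and A = (-13, 20)
For x: 3 = (-13 + x2)/2, so x2 = 2*3 - -13 = 19
For y: 15 = (20 + y2)/2, so y2 = 2*15 - 20 = 10
C = (19, 10)

(19, 10)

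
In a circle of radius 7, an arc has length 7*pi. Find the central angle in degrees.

The full circumference is 2πr = 14*pi.
The arc is 7*pi / 14*pi = 1/2 of the full circle.
So the central angle = 1/2 × 360° = 180°.

180°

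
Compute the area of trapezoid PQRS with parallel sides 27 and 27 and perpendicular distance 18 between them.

Area = (27 + 27) * 18 / 2 = 972 / 2 = 486

486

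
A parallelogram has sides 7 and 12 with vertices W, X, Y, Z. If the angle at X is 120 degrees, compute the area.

Area = 7 * 12 * sin(120°) = 84 * sqrt(3)/2 = 42*sqrt(3)

42*sqrt(3)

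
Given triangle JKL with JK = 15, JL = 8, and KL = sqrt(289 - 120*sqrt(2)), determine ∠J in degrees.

cos(J) = (15² + 8² - (sqrt(289 - 120*sqrt(2)))²) / (2 × 15 × 8) = sqrt(2)/2, so J = arccos(sqrt(2)/2) = 45°.

45°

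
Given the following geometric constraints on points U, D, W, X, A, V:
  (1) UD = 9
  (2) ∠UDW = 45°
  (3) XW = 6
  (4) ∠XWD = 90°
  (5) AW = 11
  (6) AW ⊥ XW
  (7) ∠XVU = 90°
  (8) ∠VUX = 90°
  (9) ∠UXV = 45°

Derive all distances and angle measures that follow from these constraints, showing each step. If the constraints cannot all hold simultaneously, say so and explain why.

These constraints are not satisfiable: (7), (8) and (9) are the three interior angles of triangle XVU, which must sum to 180°, but 90° + 90° + 45° = 225°. No planar figure meets all of them, so nothing further can be derived.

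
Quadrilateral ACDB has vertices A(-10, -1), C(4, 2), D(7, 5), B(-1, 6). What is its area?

Shoelace: sum of cross terms = 98, Area = (1/2)|98| = 49

49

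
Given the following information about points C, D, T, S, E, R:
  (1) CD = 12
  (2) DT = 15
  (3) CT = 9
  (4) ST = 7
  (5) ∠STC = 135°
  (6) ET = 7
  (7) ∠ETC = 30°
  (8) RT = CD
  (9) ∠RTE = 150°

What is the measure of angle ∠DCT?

Step 1: By the inverse law of cosines on triangle DCT: cos(∠DCT) = (12² + 9² − 15²) / (2·12·9) = 0/216 = 0, so ∠DCT = 90°.

Therefore, the measure of angle ∠DCT = 90°.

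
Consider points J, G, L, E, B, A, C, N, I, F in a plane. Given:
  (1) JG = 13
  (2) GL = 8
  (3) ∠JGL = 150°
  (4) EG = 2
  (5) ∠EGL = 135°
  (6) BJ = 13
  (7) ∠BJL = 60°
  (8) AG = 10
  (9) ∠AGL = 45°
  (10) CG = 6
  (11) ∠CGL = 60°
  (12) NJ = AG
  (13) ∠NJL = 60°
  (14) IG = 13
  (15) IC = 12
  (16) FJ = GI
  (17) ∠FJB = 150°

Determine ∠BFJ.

From the given relations: FJ = GI = 13.
Step 1: By the law of cosines on triangle FJB: FB² = 13² + 13² − 2·13·13·cos(150°) = 630.72, so FB ≈ 25.11.
Step 2: By the inverse law of cosines on triangle BFJ: cos(∠BFJ) = (25.11² + 13² − 13²) / (2·25.11·13) = 630.72/652.97 = 0.9659, so ∠BFJ = 15°.

Therefore, the measure of angle ∠BFJ = 15°.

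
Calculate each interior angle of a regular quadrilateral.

Each interior angle of a regular n-gon is (n - 2) * 180 / n.
For n = 4: (4 - 2) * 180 / 4 = 360/4 = 90 degrees.

90 degrees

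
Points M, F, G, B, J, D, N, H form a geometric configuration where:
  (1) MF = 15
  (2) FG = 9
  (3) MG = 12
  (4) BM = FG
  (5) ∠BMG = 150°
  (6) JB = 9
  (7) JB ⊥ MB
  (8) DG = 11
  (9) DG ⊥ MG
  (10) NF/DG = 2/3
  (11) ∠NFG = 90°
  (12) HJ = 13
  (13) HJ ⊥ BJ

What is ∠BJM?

From the given relations: BM = FG = 9.
Step 1: By the law of cosines on triangle JBM: JM² = 9² + 9² − 2·9·9·cos(90°) = 162, so JM = 9·√2.
Step 2: By the inverse law of cosines on triangle BJM: cos(∠BJM) = (9² + (9·√2)² − 9²) / (2·9·9·√2) = 162/229.1 = 0.7071, so ∠BJM = 45°.

Therefore, the measure of angle ∠BJM = 45°.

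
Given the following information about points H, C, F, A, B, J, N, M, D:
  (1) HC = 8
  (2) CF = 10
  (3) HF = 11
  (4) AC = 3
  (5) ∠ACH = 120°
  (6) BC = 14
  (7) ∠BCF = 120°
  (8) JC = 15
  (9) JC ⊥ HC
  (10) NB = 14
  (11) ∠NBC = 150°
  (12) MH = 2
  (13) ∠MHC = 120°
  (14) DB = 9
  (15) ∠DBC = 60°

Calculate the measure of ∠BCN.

Step 1: By the law of cosines on triangle CBN: CN² = 14² + 14² − 2·14·14·cos(150°) = 731.48, so CN ≈ 27.05.
Step 2: By the inverse law of cosines on triangle BCN: cos(∠BCN) = (14² + 27.05² − 14²) / (2·14·27.05) = 731.48/757.29 = 0.9659, so ∠BCN = 15°.

Therefore, the measure of angle ∠BCN = 15°.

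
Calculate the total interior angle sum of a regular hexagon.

The sum of interior angles of an n-sided polygon is (n - 2) * 180.
For n = 6: (6 - 2) * 180 = 4 * 180 = 720 degrees.

720 degrees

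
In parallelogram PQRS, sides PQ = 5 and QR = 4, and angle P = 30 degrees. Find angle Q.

Opposite sides of a parallelogram are parallel, so consecutive angles form co-interior angles on a transversal.
Co-interior angles sum to 180°, giving angle Q = 180 - 30 = 150 degrees.

150 degrees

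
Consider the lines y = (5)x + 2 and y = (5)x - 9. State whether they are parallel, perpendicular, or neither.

Slope of line 1: m1 = 5
Slope of line 2: m2 = 5
m1 = m2, so the lines are parallel.

Parallel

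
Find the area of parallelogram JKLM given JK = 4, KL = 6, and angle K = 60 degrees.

Area = 4 * 6 * sin(60°) = 24 * sqrt(3)/2 = 12*sqrt(3)

12*sqrt(3)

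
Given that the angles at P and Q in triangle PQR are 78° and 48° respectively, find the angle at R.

Let angle R = x. Then 78 + 48 + x = 180.
x = 180 - 126 = 54 degrees.

54 degrees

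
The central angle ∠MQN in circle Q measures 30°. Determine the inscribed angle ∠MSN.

Inscribed angle = 30° / 2 = 15° (inscribed angle theorem).

15°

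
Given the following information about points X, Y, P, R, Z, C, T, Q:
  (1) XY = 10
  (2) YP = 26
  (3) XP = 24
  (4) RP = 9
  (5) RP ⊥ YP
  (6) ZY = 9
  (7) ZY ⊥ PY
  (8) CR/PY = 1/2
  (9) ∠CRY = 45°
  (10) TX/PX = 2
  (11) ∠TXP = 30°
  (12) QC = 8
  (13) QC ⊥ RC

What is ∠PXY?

Step 1: By the inverse law of cosines on triangle PXY: cos(∠PXY) = (24² + 10² − 26²) / (2·24·10) = 0/480 = 0, so ∠PXY = 90°.

Therefore, the measure of angle ∠PXY = 90°.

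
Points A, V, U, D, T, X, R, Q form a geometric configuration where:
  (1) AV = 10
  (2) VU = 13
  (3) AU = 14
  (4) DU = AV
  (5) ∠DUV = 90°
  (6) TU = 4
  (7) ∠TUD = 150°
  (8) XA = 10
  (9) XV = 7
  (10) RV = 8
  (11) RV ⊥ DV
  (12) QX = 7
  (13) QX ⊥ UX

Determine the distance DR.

From the given relations: DU = AV = 10.
Step 1: By the law of cosines on triangle DUV: DV² = 10² + 13² − 2·10·13·cos(90°) = 269, so DV ≈ 16.4.
Step 2: By the law of cosines on triangle DVR: DR² = 16.4² + 8² − 2·16.4·8·cos(90°) = 333, so DR = 3·√37.

Therefore, the length of DR = 3·√37.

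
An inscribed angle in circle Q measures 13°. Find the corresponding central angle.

Central angle = 2 × 13° = 26° (inscribed angle theorem).

26°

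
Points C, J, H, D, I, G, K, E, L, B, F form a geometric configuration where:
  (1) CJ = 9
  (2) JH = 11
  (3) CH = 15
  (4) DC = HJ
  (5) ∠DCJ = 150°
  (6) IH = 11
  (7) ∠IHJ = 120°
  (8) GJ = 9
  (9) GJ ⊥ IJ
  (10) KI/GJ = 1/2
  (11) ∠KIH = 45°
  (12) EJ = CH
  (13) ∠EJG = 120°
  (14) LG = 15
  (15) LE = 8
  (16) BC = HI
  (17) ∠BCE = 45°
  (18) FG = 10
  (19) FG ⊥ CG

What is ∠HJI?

Step 1: By the law of cosines on triangle JHI: JI² = 11² + 11² − 2·11·11·cos(120°) = 363, so JI = 11·√3.
Step 2: By the inverse law of cosines on triangle HJI: cos(∠HJI) = (11² + (11·√3)² − 11²) / (2·11·11·√3) = 363/419.16 = 0.866, so ∠HJI = 30°.

Therefore, the measure of angle ∠HJI = 30°.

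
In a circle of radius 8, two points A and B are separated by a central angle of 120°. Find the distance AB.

Chord = 2(8) sin(60°) = 8*sqrt(3)

8*sqrt(3)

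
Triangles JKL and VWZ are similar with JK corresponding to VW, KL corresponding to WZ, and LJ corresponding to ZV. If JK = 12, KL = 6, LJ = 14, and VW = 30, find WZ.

Since the triangles are similar, the ratio of corresponding sides is constant.
Scale factor k = VW / JK = 30 / 12 = 5/2
WZ = k * KL = 5/2 * 6 = 15

15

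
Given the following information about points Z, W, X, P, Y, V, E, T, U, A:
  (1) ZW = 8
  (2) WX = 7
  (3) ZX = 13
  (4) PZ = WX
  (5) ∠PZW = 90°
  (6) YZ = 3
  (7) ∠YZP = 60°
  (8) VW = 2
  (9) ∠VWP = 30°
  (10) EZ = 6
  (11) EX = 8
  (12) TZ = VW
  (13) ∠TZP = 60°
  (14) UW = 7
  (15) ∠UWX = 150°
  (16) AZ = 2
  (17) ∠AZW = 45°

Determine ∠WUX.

Step 1: By the law of cosines on triangle UWX: UX² = 7² + 7² − 2·7·7·cos(150°) = 182.87, so UX ≈ 13.52.
Step 2: By the inverse law of cosines on triangle WUX: cos(∠WUX) = (7² + 13.52² − 7²) / (2·7·13.52) = 182.87/189.32 = 0.9659, so ∠WUX = 15°.

Therefore, the measure of angle ∠WUX = 15°.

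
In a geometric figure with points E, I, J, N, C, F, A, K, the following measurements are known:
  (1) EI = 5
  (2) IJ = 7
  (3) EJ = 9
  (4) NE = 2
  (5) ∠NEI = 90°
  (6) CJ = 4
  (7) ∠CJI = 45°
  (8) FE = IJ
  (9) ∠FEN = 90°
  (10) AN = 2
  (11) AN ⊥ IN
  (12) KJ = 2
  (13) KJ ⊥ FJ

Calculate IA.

Step 1: By the law of cosines on triangle NEI: NI² = 2² + 5² − 2·2·5·cos(90°) = 29, so NI = √29.
Step 2: By the law of cosines on triangle INA: IA² = √29² + 2² − 2·√29·2·cos(90°) = 33, so IA = √33.

Therefore, the length of IA = √33.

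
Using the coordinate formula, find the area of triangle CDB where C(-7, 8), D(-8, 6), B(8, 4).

Shoelace: Area = (1/2)|-7(6-4) + -8(4-8) + 8(8-6)| = (1/2)(34) = 17

17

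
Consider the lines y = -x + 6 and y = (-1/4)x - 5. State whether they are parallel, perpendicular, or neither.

Slope of line 1: m1 = -1
Slope of line 2: m2 = -1/4
For parallel lines we need equal slopes: -1 != -1/4.
For perpendicular lines we need m1*m2 = -1: (-1)(-1/4) = 1/4 != -1.
Since neither condition holds, the lines are neither parallel nor perpendicular.

Neither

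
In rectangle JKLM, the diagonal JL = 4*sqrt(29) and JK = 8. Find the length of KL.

Using the Pythagorean theorem: d^2 = a^2 + b^2
b^2 = d^2 - a^2
b^2 = 464 - 64
b^2 = 400
b = sqrt(400) = 20

20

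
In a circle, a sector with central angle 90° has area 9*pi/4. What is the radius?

r² = 360 × 9*pi/4 / (π × 90) = 9, so r = 3.

3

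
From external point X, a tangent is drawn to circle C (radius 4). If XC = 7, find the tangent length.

tangent = √(d² - r²) = √(7² - 4²) = √(49 - 16) = √33 = sqrt(33)

sqrt(33)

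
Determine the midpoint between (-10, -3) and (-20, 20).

The midpoint is the average of the coordinates:
x: (-10 + -20)/2 = -15
y: (-3 + 20)/2 = 17/2
Midpoint = (-15, 17/2)

(-15, 17/2)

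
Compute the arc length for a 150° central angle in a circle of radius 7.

The full circumference is 2πr = 2π(7) = 14*pi.
The arc spans 150° out of 360°, which is a fraction of 5/12.
Arc length = 14*pi × 5/12 = 35*pi/6.

35*pi/6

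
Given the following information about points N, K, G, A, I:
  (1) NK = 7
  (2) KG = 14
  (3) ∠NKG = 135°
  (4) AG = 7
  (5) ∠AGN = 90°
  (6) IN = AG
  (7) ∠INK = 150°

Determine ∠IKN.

From the given relations: IN = AG = 7.
Step 1: By the law of cosines on triangle KNI: KI² = 7² + 7² − 2·7·7·cos(150°) = 182.87, so KI ≈ 13.52.
Step 2: By the inverse law of cosines on triangle IKN: cos(∠IKN) = (13.52² + 7² − 7²) / (2·13.52·7) = 182.87/189.32 = 0.9659, so ∠IKN = 15°.

Therefore, the measure of angle ∠IKN = 15°.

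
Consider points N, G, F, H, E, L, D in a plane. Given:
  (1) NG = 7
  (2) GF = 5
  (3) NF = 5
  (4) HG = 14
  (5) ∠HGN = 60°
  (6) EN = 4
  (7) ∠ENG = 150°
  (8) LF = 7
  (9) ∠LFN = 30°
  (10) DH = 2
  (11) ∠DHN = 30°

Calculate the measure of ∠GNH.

Step 1: By the law of cosines on triangle NGH: NH² = 7² + 14² − 2·7·14·cos(60°) = 147, so NH = 7·√3.
Step 2: By the inverse law of cosines on triangle GNH: cos(∠GNH) = (7² + (7·√3)² − 14²) / (2·7·7·√3) = 0/169.74 = 0, so ∠GNH = 90°.

Therefore, the measure of angle ∠GNH = 90°.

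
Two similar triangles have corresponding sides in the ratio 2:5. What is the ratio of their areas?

The ratio of areas of similar triangles equals the square of the side ratio.
Side ratio = 2:5
Area ratio = (2/5)^2 = 4/25 = 4:25

4:25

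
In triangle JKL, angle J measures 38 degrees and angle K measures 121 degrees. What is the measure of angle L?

By the triangle angle sum property, the three interior angles of any triangle add up to 180°.
We know angle J = 38° and angle K = 121°, so their sum is 159°.
Therefore angle L = 180° - 159° = 21°.

21 degrees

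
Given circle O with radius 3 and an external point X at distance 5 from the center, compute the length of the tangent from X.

Let T be the point of tangency. Then OT ⊥ XT (radius ⊥ tangent).
In right triangle OTX: OX² = OT² + XT²
5² = 3² + XT²
XT² = 16, XT = 4

4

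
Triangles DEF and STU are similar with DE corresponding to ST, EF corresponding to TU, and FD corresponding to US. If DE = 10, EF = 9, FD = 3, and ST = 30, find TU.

Since the triangles are similar, the ratio of corresponding sides is constant.
Scale factor k = ST / DE = 30 / 10 = 3
TU = k * EF = 3 * 9 = 27

27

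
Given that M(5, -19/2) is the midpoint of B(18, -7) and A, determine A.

Using the midpoint formula: M = ((x1 + x2)/2, (y1 + y2)/2)
We know M = (5, -19/2) and B = (18, -7)
For x: 5 = (18 + x2)/2, so x2 = 2*5 - 18 = -8
For y: -19/2 = (-7 + y2)/2, so y2 = 2*-19/2 - -7 = -12
A = (-8, -12)

(-8, -12)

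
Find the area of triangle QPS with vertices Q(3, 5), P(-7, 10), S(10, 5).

Shoelace: Area = (1/2)|3(10-5) + -7(5-5) + 10(5-10)| = (1/2)(35) = 35/2

35/2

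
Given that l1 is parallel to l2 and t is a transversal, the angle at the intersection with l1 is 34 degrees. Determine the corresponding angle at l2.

Corresponding angles formed by parallel lines and a transversal are equal.
The given angle is 34 degrees.
The corresponding angle = 34 degrees.

34 degrees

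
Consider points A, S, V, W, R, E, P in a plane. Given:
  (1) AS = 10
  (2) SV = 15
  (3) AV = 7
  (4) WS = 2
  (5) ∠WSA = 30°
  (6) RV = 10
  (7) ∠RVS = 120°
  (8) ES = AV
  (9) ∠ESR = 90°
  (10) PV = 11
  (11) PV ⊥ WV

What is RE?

From the given relations: ES = AV = 7.
Step 1: By the law of cosines on triangle SVR: SR² = 15² + 10² − 2·15·10·cos(120°) = 475, so SR = 5·√19.
Step 2: By the law of cosines on triangle RSE: RE² = (5·√19)² + 7² − 2·5·√19·7·cos(90°) = 524, so RE = 2·√131.

Therefore, the length of RE = 2·√131.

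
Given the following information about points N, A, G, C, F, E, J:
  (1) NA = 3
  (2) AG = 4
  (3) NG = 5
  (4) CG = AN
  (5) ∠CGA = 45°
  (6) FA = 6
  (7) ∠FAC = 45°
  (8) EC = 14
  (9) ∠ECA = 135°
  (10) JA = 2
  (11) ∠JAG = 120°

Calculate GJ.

Step 1: By the law of cosines on triangle GAJ: GJ² = 4² + 2² − 2·4·2·cos(120°) = 28, so GJ = 2·√7.

Therefore, the length of GJ = 2·√7.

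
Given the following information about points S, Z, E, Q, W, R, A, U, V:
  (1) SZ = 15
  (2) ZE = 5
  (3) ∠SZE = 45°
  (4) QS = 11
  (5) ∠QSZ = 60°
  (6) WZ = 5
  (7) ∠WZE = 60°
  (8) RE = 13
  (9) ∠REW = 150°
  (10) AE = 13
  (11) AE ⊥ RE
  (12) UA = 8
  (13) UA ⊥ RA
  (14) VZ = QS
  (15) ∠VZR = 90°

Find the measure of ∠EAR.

Step 1: By the law of cosines on triangle AER: AR² = 13² + 13² − 2·13·13·cos(90°) = 338, so AR = 13·√2.
Step 2: By the inverse law of cosines on triangle EAR: cos(∠EAR) = (13² + (13·√2)² − 13²) / (2·13·13·√2) = 338/478 = 0.7071, so ∠EAR = 45°.

Therefore, the measure of angle ∠EAR = 45°.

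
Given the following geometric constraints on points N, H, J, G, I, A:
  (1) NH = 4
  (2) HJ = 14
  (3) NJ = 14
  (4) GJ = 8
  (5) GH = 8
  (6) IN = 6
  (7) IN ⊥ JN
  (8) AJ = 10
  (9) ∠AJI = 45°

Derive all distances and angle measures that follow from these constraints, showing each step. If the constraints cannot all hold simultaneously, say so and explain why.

The constraints are consistent.

Step 1: From JN = 14, NI = 6, and ∠JNI = 90°, by the law of cosines:
  JI² = JN² + NI² - 2·JN·NI·cos(90°) = 196 + 36 - 0 = 232
  JI = 2·√58

Step 2: From NH = 4, NJ = 14, HJ = 14, by the inverse law of cosines:
  cos(∠HNJ) = (NH² + NJ² - HJ²) / (2·NH·NJ)
  ∠HNJ = 81.79°

Step 3: From HG = 8, HJ = 14, GJ = 8, by the inverse law of cosines:
  cos(∠GHJ) = (HG² + HJ² - GJ²) / (2·HG·HJ)
  ∠GHJ = 28.96°

Step 4: From HJ = 14, HN = 4, JN = 14, by the inverse law of cosines:
  cos(∠JHN) = (HJ² + HN² - JN²) / (2·HJ·HN)
  ∠JHN = 81.79°

Step 5: From JG = 8, JH = 14, GH = 8, by the inverse law of cosines:
  cos(∠GJH) = (JG² + JH² - GH²) / (2·JG·JH)
  ∠GJH = 28.96°

Step 6: From JH = 14, JN = 14, HN = 4, by the inverse law of cosines:
  cos(∠HJN) = (JH² + JN² - HN²) / (2·JH·JN)
  ∠HJN = 16.43°

Step 7: From GH = 8, GJ = 8, HJ = 14, by the inverse law of cosines:
  cos(∠HGJ) = (GH² + GJ² - HJ²) / (2·GH·GJ)
  ∠HGJ = 122.09°

Step 8: From IJ = 2·√58, JA = 10, and ∠IJA = 45°, by the law of cosines:
  IA² = IJ² + JA² - 2·IJ·JA·cos(45°) = 232 + 100 - 215.4 = 116.6
  IA ≈ 10.8

Step 9: From JI = 2·√58, JN = 14, IN = 6, by the inverse law of cosines:
  cos(∠IJN) = (JI² + JN² - IN²) / (2·JI·JN)
  ∠IJN = 23.2°

Step 10: From IJ = 2·√58, IN = 6, JN = 14, by the inverse law of cosines:
  cos(∠JIN) = (IJ² + IN² - JN²) / (2·IJ·IN)
  ∠JIN = 66.8°

Step 11: From IA = 10.8, IJ = 2·√58, AJ = 10, by the inverse law of cosines:
  cos(∠AIJ) = (IA² + IJ² - AJ²) / (2·IA·IJ)
  ∠AIJ = 40.91°

Step 12: From AI = 10.8, AJ = 10, IJ = 2·√58, by the inverse law of cosines:
  cos(∠IAJ) = (AI² + AJ² - IJ²) / (2·AI·AJ)
  ∠IAJ = 94.09°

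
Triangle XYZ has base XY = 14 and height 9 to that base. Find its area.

Area = (1/2)(14)(9) = 63

63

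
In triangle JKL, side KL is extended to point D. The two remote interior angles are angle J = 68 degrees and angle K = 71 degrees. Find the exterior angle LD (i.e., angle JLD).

Exterior angle = 68 + 71 = 139 degrees (exterior angle theorem).

139 degrees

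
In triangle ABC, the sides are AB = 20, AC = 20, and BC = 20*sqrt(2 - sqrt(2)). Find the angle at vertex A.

When all three sides of a triangle are known, the law of cosines can be rearranged to find any angle.
cos(C) = (a² + b² - c²) / (2ab) gives cos(A) = sqrt(2)/2.
Taking the inverse cosine: A = 45°.

45°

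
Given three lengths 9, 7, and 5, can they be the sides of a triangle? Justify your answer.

Yes.
The triangle inequality requires that the sum of any two sides exceeds the third.
Here 5 + 7 = 12 > 9, so the condition is met.

Yes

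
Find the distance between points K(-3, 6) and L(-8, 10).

The horizontal distance is |-8 - -3| = 5 and the vertical distance is |10 - 6| = 4.
By the Pythagorean theorem, d = sqrt(5^2 + 4^2) = sqrt(41).

sqrt(41)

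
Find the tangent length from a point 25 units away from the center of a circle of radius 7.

tangent = √(d² - r²) = √(25² - 7²) = √(625 - 49) = √576 = 24

24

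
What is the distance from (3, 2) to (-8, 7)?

d = sqrt((-8 - 3)^2 + (7 - 2)^2)
d = sqrt(-11^2 + 5^2)
d = sqrt(121 + 25)
d = sqrt(146)

sqrt(146)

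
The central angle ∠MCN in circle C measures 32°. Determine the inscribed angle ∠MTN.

By the inscribed angle theorem, the inscribed angle is half the central angle.
Inscribed angle = 32° / 2 = 16°

16°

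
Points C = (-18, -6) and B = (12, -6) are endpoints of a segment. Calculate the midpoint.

M = ((x₁ + x₂)/2, (y₁ + y₂)/2)
= ((-18 + 12)/2, (-6 + -6)/2)
= (-6/2, -12/2) = (-3, -6)

(-3, -6)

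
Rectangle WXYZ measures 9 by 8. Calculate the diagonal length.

A rectangle's diagonal splits it into two right triangles, with the diagonal as the hypotenuse.
By the Pythagorean theorem, d^2 = 9^2 + 8^2 = 145.
Therefore d = sqrt(145).

sqrt(145)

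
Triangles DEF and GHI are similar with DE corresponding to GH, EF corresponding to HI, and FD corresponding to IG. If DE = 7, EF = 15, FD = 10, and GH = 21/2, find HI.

Since the triangles are similar, the ratio of corresponding sides is constant.
Scale factor k = GH / DE = 21/2 / 7 = 3/2
HI = k * EF = 3/2 * 15 = 45/2

45/2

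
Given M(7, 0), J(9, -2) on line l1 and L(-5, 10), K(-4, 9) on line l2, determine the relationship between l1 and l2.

Slope of line 1: m1 = (-2 - 0)/(9 - 7) = -2/2 = -1
Slope of line 2: m2 = (9 - 10)/(-4 - -5) = -1/1 = -1
Two lines are parallel if and only if they have equal slopes (or both are vertical).
Here m1 = m2 = -1, confirming the lines are parallel.

Parallel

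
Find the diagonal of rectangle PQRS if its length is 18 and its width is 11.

Using the Pythagorean theorem:
d² = 18² + 11² = 324 + 121 = 445
d = sqrt(445)

sqrt(445)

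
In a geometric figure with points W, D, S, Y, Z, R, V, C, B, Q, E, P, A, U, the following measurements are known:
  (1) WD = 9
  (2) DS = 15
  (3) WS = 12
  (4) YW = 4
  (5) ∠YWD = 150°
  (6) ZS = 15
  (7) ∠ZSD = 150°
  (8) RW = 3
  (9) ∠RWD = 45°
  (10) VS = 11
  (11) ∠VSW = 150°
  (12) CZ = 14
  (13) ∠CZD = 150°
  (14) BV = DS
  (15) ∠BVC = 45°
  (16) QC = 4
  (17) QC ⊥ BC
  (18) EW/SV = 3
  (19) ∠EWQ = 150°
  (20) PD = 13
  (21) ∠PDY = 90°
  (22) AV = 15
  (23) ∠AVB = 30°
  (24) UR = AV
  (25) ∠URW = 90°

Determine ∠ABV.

From the given relations: BV = DS = 15.
Step 1: By the law of cosines on triangle BVA: BA² = 15² + 15² − 2·15·15·cos(30°) = 60.29, so BA ≈ 7.76.
Step 2: By the inverse law of cosines on triangle ABV: cos(∠ABV) = (7.76² + 15² − 15²) / (2·7.76·15) = 60.29/232.94 = 0.2588, so ∠ABV = 75°.

Therefore, the measure of angle ∠ABV = 75°.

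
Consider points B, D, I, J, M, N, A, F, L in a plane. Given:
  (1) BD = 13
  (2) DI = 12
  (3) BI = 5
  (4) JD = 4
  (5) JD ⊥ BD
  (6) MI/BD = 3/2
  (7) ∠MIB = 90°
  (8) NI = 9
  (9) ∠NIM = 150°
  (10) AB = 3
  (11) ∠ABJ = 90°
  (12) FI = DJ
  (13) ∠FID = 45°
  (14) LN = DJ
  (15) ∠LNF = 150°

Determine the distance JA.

Step 1: By the law of cosines on triangle BDJ: BJ² = 13² + 4² − 2·13·4·cos(90°) = 185, so BJ = √185.
Step 2: By the law of cosines on triangle JBA: JA² = √185² + 3² − 2·√185·3·cos(90°) = 194, so JA = √194.

Therefore, the length of JA = √194.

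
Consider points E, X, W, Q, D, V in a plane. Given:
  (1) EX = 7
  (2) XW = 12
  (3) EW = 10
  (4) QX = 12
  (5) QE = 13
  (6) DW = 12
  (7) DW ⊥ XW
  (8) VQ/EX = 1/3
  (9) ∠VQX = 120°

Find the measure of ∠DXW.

Step 1: By the law of cosines on triangle XWD: XD² = 12² + 12² − 2·12·12·cos(90°) = 288, so XD = 12·√2.
Step 2: By the inverse law of cosines on triangle DXW: cos(∠DXW) = ((12·√2)² + 12² − 12²) / (2·12·√2·12) = 288/407.29 = 0.7071, so ∠DXW = 45°.

Therefore, the measure of angle ∠DXW = 45°.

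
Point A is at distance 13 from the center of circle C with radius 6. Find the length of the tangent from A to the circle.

tangent = √(d² - r²) = √(13² - 6²) = √(169 - 36) = √133 = sqrt(133)

sqrt(133)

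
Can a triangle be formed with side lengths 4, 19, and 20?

For three segments to close into a triangle, no single side can be as long as the other two combined.
The longest side is 20, and 4 + 19 = 23 > 20.
A triangle can be formed.

Yes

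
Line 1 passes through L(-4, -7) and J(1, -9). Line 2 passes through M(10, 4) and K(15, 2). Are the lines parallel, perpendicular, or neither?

Slope of line 1: m1 = (-9 - -7)/(1 - -4) = -2/5 = -2/5
Slope of line 2: m2 = (2 - 4)/(15 - 10) = -2/5 = -2/5
m1 = m2, so the lines are parallel.

Parallel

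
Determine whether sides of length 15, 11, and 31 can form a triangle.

Check the triangle inequality: 15 + 11 = 26 ≤ 31.
Since the sum of two sides does not exceed the third, no triangle can be formed.

No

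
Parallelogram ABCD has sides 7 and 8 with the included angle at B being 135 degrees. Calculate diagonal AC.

The diagonal of a parallelogram can be found by treating two adjacent sides and the diagonal as a triangle.
Applying the law of cosines with sides 7, 8 and included angle 135°:
d^2 = 49 + 64 - 112*cos(135°) = 56*sqrt(2) + 113
d = sqrt(56*sqrt(2) + 113)

sqrt(56*sqrt(2) + 113)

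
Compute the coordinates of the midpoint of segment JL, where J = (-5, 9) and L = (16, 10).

M = ((x₁ + x₂)/2, (y₁ + y₂)/2)
= ((-5 + 16)/2, (9 + 10)/2)
= (11/2, 19/2) = (11/2, 19/2)

(11/2, 19/2)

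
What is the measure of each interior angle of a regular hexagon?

Each interior angle of a regular n-gon is (n - 2) * 180 / n.
For n = 6: (6 - 2) * 180 / 6 = 720/6 = 120 degrees.

120 degrees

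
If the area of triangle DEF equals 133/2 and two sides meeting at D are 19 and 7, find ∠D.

sin(C) = 2 * 133/2 / (19 * 7) = 1, so C = arcsin(1) = 90°.

90°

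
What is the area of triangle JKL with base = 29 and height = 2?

Area = (1/2) * base * height
Area = (1/2) * 29 * 2
Area = 29

29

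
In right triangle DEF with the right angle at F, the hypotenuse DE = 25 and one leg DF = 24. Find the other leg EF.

Rearranging the Pythagorean theorem to solve for the unknown leg:
leg^2 = hypotenuse^2 - known_leg^2 = 625 - 576 = 49
leg = sqrt(49) = 7.

7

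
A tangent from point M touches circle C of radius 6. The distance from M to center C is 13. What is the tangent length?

tangent = √(d² - r²) = √(13² - 6²) = √(169 - 36) = √133 = sqrt(133)

sqrt(133)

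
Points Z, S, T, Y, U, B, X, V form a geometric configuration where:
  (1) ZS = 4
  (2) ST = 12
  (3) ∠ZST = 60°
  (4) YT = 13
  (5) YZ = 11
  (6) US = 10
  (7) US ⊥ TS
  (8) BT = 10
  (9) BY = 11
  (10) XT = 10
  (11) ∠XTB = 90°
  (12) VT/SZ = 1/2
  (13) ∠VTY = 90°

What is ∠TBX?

Step 1: By the law of cosines on triangle BTX: BX² = 10² + 10² − 2·10·10·cos(90°) = 200, so BX = 10·√2.
Step 2: By the inverse law of cosines on triangle TBX: cos(∠TBX) = (10² + (10·√2)² − 10²) / (2·10·10·√2) = 200/282.84 = 0.7071, so ∠TBX = 45°.

Therefore, the measure of angle ∠TBX = 45°.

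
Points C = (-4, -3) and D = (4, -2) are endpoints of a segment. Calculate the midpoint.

The midpoint is the average of the coordinates:
x: (-4 + 4)/2 = 0
y: (-3 + -2)/2 = -5/2
Midpoint = (0, -5/2)

(0, -5/2)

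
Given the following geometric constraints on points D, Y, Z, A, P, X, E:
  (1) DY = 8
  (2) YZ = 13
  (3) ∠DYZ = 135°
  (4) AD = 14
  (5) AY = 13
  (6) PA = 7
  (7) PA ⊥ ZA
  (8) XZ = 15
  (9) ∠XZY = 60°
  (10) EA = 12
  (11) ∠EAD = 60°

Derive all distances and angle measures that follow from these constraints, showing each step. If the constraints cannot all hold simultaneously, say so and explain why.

The constraints are consistent.

Step 1: From DY = 8, YZ = 13, and ∠DYZ = 135°, by the law of cosines:
  DZ² = DY² + YZ² - 2·DY·YZ·cos(135°) = 64 + 169 + 147.1 = 380.1
  DZ ≈ 19.5

Step 2: From DA = 14, AE = 12, and ∠DAE = 60°, by the law of cosines:
  DE² = DA² + AE² - 2·DA·AE·cos(60°) = 196 + 144 - 168 = 172
  DE = 2·√43

Step 3: From YZ = 13, ZX = 15, and ∠YZX = 60°, by the law of cosines:
  YX² = YZ² + ZX² - 2·YZ·ZX·cos(60°) = 169 + 225 - 195 = 199
  YX = √199

Step 4: From DA = 14, DY = 8, AY = 13, by the inverse law of cosines:
  cos(∠ADY) = (DA² + DY² - AY²) / (2·DA·DY)
  ∠ADY = 66.03°

Step 5: From YA = 13, YD = 8, AD = 14, by the inverse law of cosines:
  cos(∠AYD) = (YA² + YD² - AD²) / (2·YA·YD)
  ∠AYD = 79.75°

Step 6: From AD = 14, AY = 13, DY = 8, by the inverse law of cosines:
  cos(∠DAY) = (AD² + AY² - DY²) / (2·AD·AY)
  ∠DAY = 34.22°

Step 7: From DA = 14, DE = 2·√43, AE = 12, by the inverse law of cosines:
  cos(∠ADE) = (DA² + DE² - AE²) / (2·DA·DE)
  ∠ADE = 52.41°

Step 8: From DY = 8, DZ = 19.5, YZ = 13, by the inverse law of cosines:
  cos(∠YDZ) = (DY² + DZ² - YZ²) / (2·DY·DZ)
  ∠YDZ = 28.13°

Step 9: From YX = √199, YZ = 13, XZ = 15, by the inverse law of cosines:
  cos(∠XYZ) = (YX² + YZ² - XZ²) / (2·YX·YZ)
  ∠XYZ = 67.05°

Step 10: From ZD = 19.5, ZY = 13, DY = 8, by the inverse law of cosines:
  cos(∠DZY) = (ZD² + ZY² - DY²) / (2·ZD·ZY)
  ∠DZY = 16.87°

Step 11: From XY = √199, XZ = 15, YZ = 13, by the inverse law of cosines:
  cos(∠YXZ) = (XY² + XZ² - YZ²) / (2·XY·XZ)
  ∠YXZ = 52.95°

Step 12: From EA = 12, ED = 2·√43, AD = 14, by the inverse law of cosines:
  cos(∠AED) = (EA² + ED² - AD²) / (2·EA·ED)
  ∠AED = 67.59°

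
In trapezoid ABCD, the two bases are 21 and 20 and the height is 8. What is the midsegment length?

midsegment = (21 + 20) / 2 = 41 / 2 = 41/2

41/2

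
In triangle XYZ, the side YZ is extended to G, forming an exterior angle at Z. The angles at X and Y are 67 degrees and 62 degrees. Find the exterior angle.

By the exterior angle theorem, an exterior angle of a triangle equals the sum of the two remote interior angles.
Exterior angle = angle X + angle Y
Exterior angle = 67 + 62 = 129 degrees

129 degrees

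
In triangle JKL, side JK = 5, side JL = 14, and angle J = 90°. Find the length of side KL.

The included angle is 90°, so the triangle is right-angled at J. The opposite side KL is the hypotenuse.
By the Pythagorean theorem: KL = sqrt(5^2 + 14^2) = sqrt(221) = sqrt(221).

sqrt(221)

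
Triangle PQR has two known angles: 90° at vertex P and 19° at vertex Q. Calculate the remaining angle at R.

The interior angles sum to 180°: angle R = 180 - 90 - 19 = 71°.
The triangle is right (angles 90°, 19°, 71°).

71 degrees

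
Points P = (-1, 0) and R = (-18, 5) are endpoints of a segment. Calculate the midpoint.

The midpoint is the average of the coordinates:
x: (-1 + -18)/2 = -19/2
y: (0 + 5)/2 = 5/2
Midpoint = (-19/2, 5/2)

(-19/2, 5/2)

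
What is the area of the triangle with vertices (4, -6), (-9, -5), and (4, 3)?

Shoelace: Area = (1/2)|4(-5-3) + -9(3--6) + 4(-6--5)| = (1/2)(117) = 117/2

117/2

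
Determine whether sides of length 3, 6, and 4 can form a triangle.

For three segments to close into a triangle, no single side can be as long as the other two combined.
The longest side is 6, and 3 + 4 = 7 > 6.
A triangle can be formed.

Yes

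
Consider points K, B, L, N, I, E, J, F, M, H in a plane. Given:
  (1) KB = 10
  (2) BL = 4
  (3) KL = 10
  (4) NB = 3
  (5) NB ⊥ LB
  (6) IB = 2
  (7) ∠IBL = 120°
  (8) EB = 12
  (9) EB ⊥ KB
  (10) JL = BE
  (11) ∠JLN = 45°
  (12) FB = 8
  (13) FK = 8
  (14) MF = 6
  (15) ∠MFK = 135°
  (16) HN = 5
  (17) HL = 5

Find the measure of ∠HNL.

Step 1: By the law of cosines on triangle NBL: NL² = 3² + 4² − 2·3·4·cos(90°) = 25, so NL = 5.
Step 2: By the inverse law of cosines on triangle HNL: cos(∠HNL) = (5² + 5² − 5²) / (2·5·5) = 25/50 = 0.5, so ∠HNL = 60°.

Therefore, the measure of angle ∠HNL = 60°.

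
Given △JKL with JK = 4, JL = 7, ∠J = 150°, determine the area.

Area = (1/2) * JK * JL * sin(J)
Area = (1/2) * 4 * 7 * sin(150°)
Area = (1/2) * 4 * 7 * 1/2
Area = 7

7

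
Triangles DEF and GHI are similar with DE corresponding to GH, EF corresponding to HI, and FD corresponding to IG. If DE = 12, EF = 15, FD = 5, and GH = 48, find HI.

k = 48/12 = 4. HI = 4 * 15 = 60.

60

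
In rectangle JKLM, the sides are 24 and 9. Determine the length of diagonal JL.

Using the Pythagorean theorem:
d² = 24² + 9² = 576 + 81 = 657
d = sqrt(657) = 3*sqrt(73)

3*sqrt(73)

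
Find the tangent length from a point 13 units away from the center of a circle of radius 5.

The tangent, radius, and line from the external point to the center form a right triangle.
The right angle is where the tangent meets the radius.
By the Pythagorean theorem: tangent² + 5² = 13²
tangent² = 169 - 25 = 144
tangent = 12

12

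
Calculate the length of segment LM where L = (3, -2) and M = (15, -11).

d = sqrt((15 - 3)^2 + (-11 - -2)^2)
d = sqrt(12^2 + -9^2)
d = sqrt(144 + 81)
d = sqrt(225) = 15

15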